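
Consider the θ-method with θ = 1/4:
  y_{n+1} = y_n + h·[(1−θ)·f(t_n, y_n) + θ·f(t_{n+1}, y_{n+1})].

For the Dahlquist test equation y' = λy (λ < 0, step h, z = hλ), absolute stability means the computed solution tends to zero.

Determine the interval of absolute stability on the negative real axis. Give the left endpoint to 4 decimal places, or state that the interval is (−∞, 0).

z∈(-4.0000,0).

On y'=λy, z=hλ:
  y_{n+1} = y_n + z·[3/4·y_n + 1/4·y_{n+1}] ⇒ (1 − 1/4z)y_{n+1} = (1 + 3/4z)y_n
  ⇒ R(z) = (1 + 3/4z)/(1 − 1/4z).

Solve |R(x)|<1 on ℝ⁻.
x=-1.51: |R|=0.0962
R=−1: 1+3/4x = −1+1/4x ⇒ -1/2x=2 ⇒ x=2/(-1/2)=-4.0000
Confirm numerically:
  x=-2.991: |R|=0.71134 <1
  x=-2.919: |R|=0.68753 <1
  x=-2.609: |R|=0.57906 <1
  x=-2.029: |R|=0.34616 <1
  x=-4.340: |R|=1.08153 >1
  x=-4.072: |R|=1.01784 >1
Stable set (-4.0000, 0).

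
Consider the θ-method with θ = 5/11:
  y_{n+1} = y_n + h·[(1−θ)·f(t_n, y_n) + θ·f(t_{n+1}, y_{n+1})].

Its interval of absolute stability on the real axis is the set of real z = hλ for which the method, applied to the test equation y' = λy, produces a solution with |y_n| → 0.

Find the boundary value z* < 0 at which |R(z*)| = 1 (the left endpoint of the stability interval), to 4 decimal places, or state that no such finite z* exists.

Set f=λy, z=hλ:
  y_{n+1} = y_n + z·[6/11·y_n + 5/11·y_{n+1}] ⇒ (1 − 5/11z)y_{n+1} = (1 + 6/11z)y_n
  Hence R(z) = (1 + 6/11z)/(1 − 5/11z).

Need |R(x)|<1, x<0.
x=-0.56: |R|=0.5536
R=−1: 1+6/11x = −1+5/11x ⇒ -1/11x=2 ⇒ x=2/(-1/11)=-22.0000
Confirm numerically:
  x=-17.552: |R|=0.95496 <1
  x=-10.260: |R|=0.81156 <1
  x=-8.852: |R|=0.76207 <1
  x=-22.530: |R|=1.00429 >1
  x=-22.370: |R|=1.00301 >1
  x=-22.102: |R|=1.00084 >1
Interval (-22.0000, 0).

left endpoint -22.0000.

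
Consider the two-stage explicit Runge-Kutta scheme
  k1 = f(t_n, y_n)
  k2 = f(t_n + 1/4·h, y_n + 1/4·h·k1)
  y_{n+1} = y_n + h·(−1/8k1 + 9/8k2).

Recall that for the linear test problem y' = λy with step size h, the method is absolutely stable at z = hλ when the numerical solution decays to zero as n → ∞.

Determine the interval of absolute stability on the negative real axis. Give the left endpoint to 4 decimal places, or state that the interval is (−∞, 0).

Test eqn y'=λy, z=hλ:
  k1=λy_n ⇒ h·k1=z·y_n;  k2=λ(1+1/4z)y_n ⇒ h·k2=z(1+1/4z)y_n
  y_{n+1}/y_n = 1 − 1/8z + 9/8z(1+1/4z) = 1 + z + 9/32z²
  R(z) = 1 + z + 9/32z².

Boundary: |R(x)|=1, x<0.
x=-0.83: |R|=0.3638
R=1: x+9/32x²=0 ⇒ x=−32/9=-3.5556; min R=1−1/(4·9/32)=0.1111>−1
Confirm numerically:
  x=-2.841: |R|=0.42905 <1
  x=-2.720: |R|=0.36080 <1
  x=-1.993: |R|=0.12414 <1
  x=-3.945: |R|=1.43210 >1
  x=-3.718: |R|=1.16987 >1
  x=-3.656: |R|=1.10328 >1
So |R|<1 on (-3.5556, 0).

(-3.5556, 0).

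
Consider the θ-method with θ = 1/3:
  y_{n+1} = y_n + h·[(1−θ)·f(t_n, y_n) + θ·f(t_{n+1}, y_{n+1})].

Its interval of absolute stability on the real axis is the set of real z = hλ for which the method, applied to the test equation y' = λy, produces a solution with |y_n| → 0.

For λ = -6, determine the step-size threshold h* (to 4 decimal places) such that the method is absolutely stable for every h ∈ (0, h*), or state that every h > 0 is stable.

On y'=λy, z=hλ:
  y_{n+1} = y_n + z·[2/3·y_n + 1/3·y_{n+1}] ⇒ (1 − 1/3z)y_{n+1} = (1 + 2/3z)y_n
  so R(z) = (1 + 2/3z)/(1 − 1/3z).

Need |R(x)|<1, x<0.
x=-1.78: |R|=0.1172
R=−1: 1+2/3x = −1+1/3x ⇒ -1/3x=2 ⇒ x=2/(-1/3)=-6.0000
Confirm numerically:
  x=-4.907: |R|=0.86177 <1
  x=-3.004: |R|=0.50100 <1
  x=-2.587: |R|=0.38912 <1
  x=-6.580: |R|=1.06054 >1
  x=-6.238: |R|=1.02576 >1
  x=-6.137: |R|=1.01499 >1
Stable set (-6.0000, 0).

(-6.0000,0); λ=-6 ⇒ h* = (6)/6 = 1.0000.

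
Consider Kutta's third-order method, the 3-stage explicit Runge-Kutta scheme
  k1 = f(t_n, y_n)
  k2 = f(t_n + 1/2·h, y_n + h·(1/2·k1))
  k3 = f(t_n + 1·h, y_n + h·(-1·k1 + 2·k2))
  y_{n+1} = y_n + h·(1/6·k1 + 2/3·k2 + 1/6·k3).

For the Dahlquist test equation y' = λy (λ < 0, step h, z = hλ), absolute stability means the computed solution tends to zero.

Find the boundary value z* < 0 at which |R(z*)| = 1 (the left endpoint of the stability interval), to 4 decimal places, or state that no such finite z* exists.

z* = -2.5127.

On y'=λy, z=hλ:
  order 3, 3-stage ⇒ R(z)=1+z+z^2/2+z^3/6
  (e.g. R(-0.57)=0.56158, |R|=0.56158)

Boundary: |R(x)|=1, x<0.
x=-0.57: |R|=0.5616
|R(-0.89)|=0.3886 |R(-0.74)|=0.4663 |R(-0.56)|=0.5675
Bisect:
  x_lo=-3.1826 |R|=2.4909  x_hi=-0.2182 |R|=0.8039
  mid=-1.70039 |R|=0.07412 →hi
  mid=-2.44150 |R|=0.88663 →hi
  mid=-2.81205 |R|=1.56435 →lo
  mid=-2.62677 |R|=1.19757 →lo
  mid=-2.53414 |R|=1.03552 →lo
  mid=-2.48782 |R|=0.95948 →hi
  mid=-2.51098 |R|=0.99709 →hi
  mid=-2.52256 |R|=1.01620 →lo
  mid=-2.51677 |R|=1.00662 →lo
  ...
  [-2.51279,-2.51261] ⇒ x*=-2.5127
So |R|<1 on (-2.5127, 0).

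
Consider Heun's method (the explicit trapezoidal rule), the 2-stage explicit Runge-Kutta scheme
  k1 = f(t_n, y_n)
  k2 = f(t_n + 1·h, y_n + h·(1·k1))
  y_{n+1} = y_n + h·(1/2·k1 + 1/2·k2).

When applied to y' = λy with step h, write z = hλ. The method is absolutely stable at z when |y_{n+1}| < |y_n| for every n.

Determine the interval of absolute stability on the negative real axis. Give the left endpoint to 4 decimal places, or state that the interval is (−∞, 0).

With y'=λy (z=hλ):
  order 2, 2-stage ⇒ R(z)=1+z+z^2/2
  (e.g. R(-1.02)=0.50020, |R|=0.50020)

Boundary: |R(x)|=1, x<0.
x=-1.02: |R|=0.5002
|R(-2.4)|=1.4800 |R(-1.21)|=0.5221 |R(-1.11)|=0.5060
Bisect:
  x_lo=-2.4248 |R|=1.5151  x_hi=-0.0947 |R|=0.9098
  mid=-1.25978 |R|=0.53374 →hi
  mid=-1.84231 |R|=0.85474 →hi
  mid=-2.13357 |R|=1.14249 →lo
  mid=-1.98794 |R|=0.98801 →hi
  mid=-2.06076 |R|=1.06260 →lo
  mid=-2.02435 |R|=1.02464 →lo
  mid=-2.00614 |R|=1.00616 →lo
  mid=-1.99704 |R|=0.99705 →hi
  ...
  [-2.00003,-1.99989] ⇒ x*=-2.0000
Stable set (-2.0000, 0).

z∈(-2.0000,0).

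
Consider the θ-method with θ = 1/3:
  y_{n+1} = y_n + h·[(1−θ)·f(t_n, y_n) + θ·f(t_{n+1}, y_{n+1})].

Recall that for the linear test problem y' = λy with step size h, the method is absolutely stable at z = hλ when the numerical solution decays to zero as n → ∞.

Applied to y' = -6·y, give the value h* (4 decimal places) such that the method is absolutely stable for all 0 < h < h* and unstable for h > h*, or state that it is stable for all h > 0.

Set f=λy, z=hλ:
  y_{n+1} = y_n + z·[2/3·y_n + 1/3·y_{n+1}] ⇒ (1 − 1/3z)y_{n+1} = (1 + 2/3z)y_n
  so R(z) = (1 + 2/3z)/(1 − 1/3z).

Find x<0 with |R(x)|<1.
x=-1.02: |R|=0.2388
R=−1: 1+2/3x = −1+1/3x ⇒ -1/3x=2 ⇒ x=2/(-1/3)=-6.0000
Confirm numerically:
  x=-3.945: |R|=0.70410 <1
  x=-3.845: |R|=0.68517 <1
  x=-3.618: |R|=0.64007 <1
  x=-6.488: |R|=1.05143 >1
  x=-6.137: |R|=1.01499 >1
  x=-6.052: |R|=1.00574 >1
So |R|<1 on (-6.0000, 0).

(-6.0000,0); λ=-6 ⇒ h* = (6)/6 = 1.0000.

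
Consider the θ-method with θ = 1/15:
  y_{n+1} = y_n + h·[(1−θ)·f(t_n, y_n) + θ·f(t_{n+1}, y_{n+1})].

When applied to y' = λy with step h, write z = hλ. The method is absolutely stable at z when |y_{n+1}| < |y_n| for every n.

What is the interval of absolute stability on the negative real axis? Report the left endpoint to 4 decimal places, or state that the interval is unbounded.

(-2.3077, 0).

Set f=λy, z=hλ:
  y_{n+1} = y_n + z·[14/15·y_n + 1/15·y_{n+1}] ⇒ (1 − 1/15z)y_{n+1} = (1 + 14/15z)y_n
  so R(z) = (1 + 14/15z)/(1 − 1/15z).

Find x<0 with |R(x)|<1.
x=-1.73: |R|=0.5511
R=−1: 1+14/15x = −1+1/15x ⇒ -13/15x=2 ⇒ x=2/(-13/15)=-2.3077
Confirm numerically:
  x=-2.043: |R|=0.79810 <1
  x=-2.010: |R|=0.77249 <1
  x=-1.863: |R|=0.65718 <1
  x=-1.272: |R|=0.17257 <1
  x=-2.765: |R|=1.33465 >1
  x=-2.666: |R|=1.26367 >1
  x=-2.402: |R|=1.07045 >1
So |R|<1 on (-2.3077, 0).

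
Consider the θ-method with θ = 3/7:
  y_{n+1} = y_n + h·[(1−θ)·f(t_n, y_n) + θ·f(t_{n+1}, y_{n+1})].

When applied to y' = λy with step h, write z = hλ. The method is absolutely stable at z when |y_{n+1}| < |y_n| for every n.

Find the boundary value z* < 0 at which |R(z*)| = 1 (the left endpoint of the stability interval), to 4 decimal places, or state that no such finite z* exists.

With y'=λy (z=hλ):
  y_{n+1} = y_n + z·[4/7·y_n + 3/7·y_{n+1}] ⇒ (1 − 3/7z)y_{n+1} = (1 + 4/7z)y_n
  Hence R(z) = (1 + 4/7z)/(1 − 3/7z).

Boundary: |R(x)|=1, x<0.
x=-0.41: |R|=0.6513
R=−1: 1+4/7x = −1+3/7x ⇒ -1/7x=2 ⇒ x=2/(-1/7)=-14.0000
Confirm numerically:
  x=-10.787: |R|=0.91837 <1
  x=-10.346: |R|=0.90394 <1
  x=-8.284: |R|=0.82055 <1
  x=-7.993: |R|=0.80609 <1
  x=-14.485: |R|=1.00961 >1
  x=-14.397: |R|=1.00791 >1
  x=-14.064: |R|=1.00130 >1
Interval (-14.0000, 0).

z* = -14.0000.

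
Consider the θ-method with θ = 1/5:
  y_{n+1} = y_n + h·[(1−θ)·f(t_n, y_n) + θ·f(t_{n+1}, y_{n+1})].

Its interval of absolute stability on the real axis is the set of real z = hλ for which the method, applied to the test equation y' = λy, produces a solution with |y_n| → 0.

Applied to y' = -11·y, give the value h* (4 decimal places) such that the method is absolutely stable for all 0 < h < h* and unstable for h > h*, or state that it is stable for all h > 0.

(-3.3333,0); λ=-11 ⇒ h* = (10/3)/11 = 0.3030.

Set f=λy, z=hλ:
  y_{n+1} = y_n + z·[4/5·y_n + 1/5·y_{n+1}] ⇒ (1 − 1/5z)y_{n+1} = (1 + 4/5z)y_n
  Hence R(z) = (1 + 4/5z)/(1 − 1/5z).

Boundary: |R(x)|=1, x<0.
x=-1.02: |R|=0.1528
R=−1: 1+4/5x = −1+1/5x ⇒ -3/5x=2 ⇒ x=2/(-3/5)=-3.3333
Confirm numerically:
  x=-3.106: |R|=0.91586 <1
  x=-3.035: |R|=0.88861 <1
  x=-2.897: |R|=0.83424 <1
  x=-2.123: |R|=0.49024 <1
  x=-3.592: |R|=1.09032 >1
  x=-3.373: |R|=1.01421 >1
Interval (-3.3333, 0).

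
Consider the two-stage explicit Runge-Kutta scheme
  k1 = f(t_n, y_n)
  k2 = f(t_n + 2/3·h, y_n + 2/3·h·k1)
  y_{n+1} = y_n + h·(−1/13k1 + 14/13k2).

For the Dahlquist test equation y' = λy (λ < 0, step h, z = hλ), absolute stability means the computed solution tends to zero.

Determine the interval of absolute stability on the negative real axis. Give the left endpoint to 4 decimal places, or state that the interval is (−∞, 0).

Set f=λy, z=hλ:
  k1=λy_n ⇒ h·k1=z·y_n;  k2=λ(1+2/3z)y_n ⇒ h·k2=z(1+2/3z)y_n
  y_{n+1}/y_n = 1 − 1/13z + 14/13z(1+2/3z) = 1 + z + 28/39z²
  ⇒ R(z) = 1 + z + 28/39z².

Boundary: |R(x)|=1, x<0.
x=-1.73: |R|=1.4187
R=1: x+28/39x²=0 ⇒ x=−39/28=-1.3929; min R=1−1/(4·28/39)=0.6518>−1
Confirm numerically:
  x=-1.095: |R|=0.76584 <1
  x=-0.882: |R|=0.67651 <1
  x=-0.796: |R|=0.65890 <1
  x=-1.831: |R|=1.57597 >1
  x=-1.512: |R|=1.12933 >1
  x=-1.490: |R|=1.10392 >1
Interval (-1.3929, 0).

z∈(-1.3929,0).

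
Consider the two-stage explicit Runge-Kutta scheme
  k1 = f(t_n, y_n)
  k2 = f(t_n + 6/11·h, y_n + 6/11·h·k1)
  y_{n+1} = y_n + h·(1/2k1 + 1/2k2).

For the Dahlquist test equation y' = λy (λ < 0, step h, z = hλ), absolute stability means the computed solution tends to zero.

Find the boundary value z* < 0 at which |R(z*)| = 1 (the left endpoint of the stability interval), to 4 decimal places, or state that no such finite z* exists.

On y'=λy, z=hλ:
  k1=λy_n ⇒ h·k1=z·y_n;  k2=λ(1+6/11z)y_n ⇒ h·k2=z(1+6/11z)y_n
  y_{n+1}/y_n = 1 + 1/2z + 1/2z(1+6/11z) = 1 + z + 3/11z²
  so R(z) = 1 + z + 3/11z².

Need |R(x)|<1, x<0.
x=-1.15: |R|=0.2107
R=1: x+3/11x²=0 ⇒ x=−11/3=-3.6667; min R=1−1/(4·3/11)=0.0833>−1
Confirm numerically:
  x=-2.900: |R|=0.39364 <1
  x=-2.355: |R|=0.15755 <1
  x=-1.853: |R|=0.08344 <1
  x=-4.227: |R|=1.64596 >1
  x=-4.070: |R|=1.44770 >1
So |R|<1 on (-3.6667, 0).

z* = -3.6667.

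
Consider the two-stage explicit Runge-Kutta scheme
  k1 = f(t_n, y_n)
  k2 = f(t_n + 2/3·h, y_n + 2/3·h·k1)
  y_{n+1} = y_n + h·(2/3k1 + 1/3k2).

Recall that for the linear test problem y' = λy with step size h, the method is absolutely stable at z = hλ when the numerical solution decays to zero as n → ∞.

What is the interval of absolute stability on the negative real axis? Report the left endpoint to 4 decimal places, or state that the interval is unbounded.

With y'=λy (z=hλ):
  k1=λy_n ⇒ h·k1=z·y_n;  k2=λ(1+2/3z)y_n ⇒ h·k2=z(1+2/3z)y_n
  y_{n+1}/y_n = 1 + 2/3z + 1/3z(1+2/3z) = 1 + z + 2/9z²
  so R(z) = 1 + z + 2/9z².

Solve |R(x)|<1 on ℝ⁻.
x=-0.66: |R|=0.4368
R=1: x+2/9x²=0 ⇒ x=−9/2=-4.5000; min R=1−1/(4·2/9)=-0.1250>−1
Confirm numerically:
  x=-4.096: |R|=0.63227 <1
  x=-3.297: |R|=0.11860 <1
  x=-2.454: |R|=0.11575 <1
  x=-1.924: |R|=0.10138 <1
  x=-5.018: |R|=1.57763 >1
  x=-4.773: |R|=1.28956 >1
  x=-4.721: |R|=1.23185 >1
Interval (-4.5000, 0).

(-4.5000, 0).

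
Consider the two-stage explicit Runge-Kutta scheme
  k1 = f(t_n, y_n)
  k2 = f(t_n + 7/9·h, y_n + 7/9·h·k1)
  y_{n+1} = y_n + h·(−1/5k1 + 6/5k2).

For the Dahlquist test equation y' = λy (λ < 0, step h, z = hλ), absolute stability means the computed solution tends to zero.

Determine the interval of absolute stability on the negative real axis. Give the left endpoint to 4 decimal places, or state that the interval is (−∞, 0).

Set f=λy, z=hλ:
  k1=λy_n ⇒ h·k1=z·y_n;  k2=λ(1+7/9z)y_n ⇒ h·k2=z(1+7/9z)y_n
  y_{n+1}/y_n = 1 − 1/5z + 6/5z(1+7/9z) = 1 + z + 14/15z²
  ⇒ R(z) = 1 + z + 14/15z².

Solve |R(x)|<1 on ℝ⁻.
x=-1.27: |R|=1.2354
R=1: x+14/15x²=0 ⇒ x=−15/14=-1.0714; min R=1−1/(4·14/15)=0.7321>−1
Confirm numerically:
  x=-1.010: |R|=0.94209 <1
  x=-0.999: |R|=0.93247 <1
  x=-0.911: |R|=0.86359 <1
  x=-0.851: |R|=0.82492 <1
  x=-1.258: |R|=1.21906 >1
  x=-1.192: |R|=1.13414 >1
Stable set (-1.0714, 0).

(-1.0714, 0).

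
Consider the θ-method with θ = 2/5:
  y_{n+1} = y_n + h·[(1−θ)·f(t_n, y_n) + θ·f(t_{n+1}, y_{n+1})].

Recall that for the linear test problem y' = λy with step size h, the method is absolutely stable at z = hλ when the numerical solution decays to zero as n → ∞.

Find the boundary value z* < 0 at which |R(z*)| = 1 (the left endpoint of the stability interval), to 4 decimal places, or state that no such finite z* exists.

On y'=λy, z=hλ:
  y_{n+1} = y_n + z·[3/5·y_n + 2/5·y_{n+1}] ⇒ (1 − 2/5z)y_{n+1} = (1 + 3/5z)y_n
  ⇒ R(z) = (1 + 3/5z)/(1 − 2/5z).

Find x<0 with |R(x)|<1.
x=-1.34: |R|=0.1276
R=−1: 1+3/5x = −1+2/5x ⇒ -1/5x=2 ⇒ x=2/(-1/5)=-10.0000
Confirm numerically:
  x=-8.336: |R|=0.92322 <1
  x=-6.445: |R|=0.80129 <1
  x=-4.421: |R|=0.59695 <1
  x=-10.400: |R|=1.01550 >1
  x=-10.255: |R|=1.01000 >1
Interval (-10.0000, 0).

z* = -10.0000.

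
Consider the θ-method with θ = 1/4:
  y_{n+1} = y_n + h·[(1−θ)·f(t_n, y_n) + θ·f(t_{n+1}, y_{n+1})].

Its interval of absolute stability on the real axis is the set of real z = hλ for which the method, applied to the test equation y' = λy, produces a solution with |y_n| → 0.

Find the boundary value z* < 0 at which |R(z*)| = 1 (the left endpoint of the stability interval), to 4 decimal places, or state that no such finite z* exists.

With y'=λy (z=hλ):
  y_{n+1} = y_n + z·[3/4·y_n + 1/4·y_{n+1}] ⇒ (1 − 1/4z)y_{n+1} = (1 + 3/4z)y_n
  so R(z) = (1 + 3/4z)/(1 − 1/4z).

Boundary: |R(x)|=1, x<0.
x=-1.74: |R|=0.2125
R=−1: 1+3/4x = −1+1/4x ⇒ -1/2x=2 ⇒ x=2/(-1/2)=-4.0000
Confirm numerically:
  x=-3.851: |R|=0.96204 <1
  x=-2.022: |R|=0.34308 <1
  x=-1.927: |R|=0.30049 <1
  x=-1.838: |R|=0.25934 <1
  x=-4.370: |R|=1.08841 >1
  x=-4.137: |R|=1.03367 >1
Interval (-4.0000, 0).

left endpoint -4.0000.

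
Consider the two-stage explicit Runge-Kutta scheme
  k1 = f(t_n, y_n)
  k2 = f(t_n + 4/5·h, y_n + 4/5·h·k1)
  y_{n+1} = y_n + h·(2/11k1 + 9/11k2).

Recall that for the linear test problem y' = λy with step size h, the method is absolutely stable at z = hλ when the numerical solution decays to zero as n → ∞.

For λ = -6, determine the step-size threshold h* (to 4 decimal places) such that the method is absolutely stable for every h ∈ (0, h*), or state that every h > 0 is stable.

Set f=λy, z=hλ:
  k1=λy_n ⇒ h·k1=z·y_n;  k2=λ(1+4/5z)y_n ⇒ h·k2=z(1+4/5z)y_n
  y_{n+1}/y_n = 1 + 2/11z + 9/11z(1+4/5z) = 1 + z + 36/55z²
  Hence R(z) = 1 + z + 36/55z².

Boundary: |R(x)|=1, x<0.
x=-0.3: |R|=0.7589
R=1: x+36/55x²=0 ⇒ x=−55/36=-1.5278; min R=1−1/(4·36/55)=0.6181>−1
Confirm numerically:
  x=-1.501: |R|=0.97369 <1
  x=-1.358: |R|=0.84909 <1
  x=-1.066: |R|=0.67780 <1
  x=-2.031: |R|=1.66897 >1
  x=-1.829: |R|=1.36061 >1
  x=-1.594: |R|=1.06909 >1
Stable set (-1.5278, 0).

(-1.5278,0); λ=-6 ⇒ h* = (55/36)/6 = 0.2546.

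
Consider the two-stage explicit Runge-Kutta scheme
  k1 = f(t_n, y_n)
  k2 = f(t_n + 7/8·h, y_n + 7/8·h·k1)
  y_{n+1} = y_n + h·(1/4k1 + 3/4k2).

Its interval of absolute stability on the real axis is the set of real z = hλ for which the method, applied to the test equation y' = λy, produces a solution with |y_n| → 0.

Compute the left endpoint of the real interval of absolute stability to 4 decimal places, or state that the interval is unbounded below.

left endpoint -1.5238.

Set f=λy, z=hλ:
  k1=λy_n ⇒ h·k1=z·y_n;  k2=λ(1+7/8z)y_n ⇒ h·k2=z(1+7/8z)y_n
  y_{n+1}/y_n = 1 + 1/4z + 3/4z(1+7/8z) = 1 + z + 21/32z²
  Hence R(z) = 1 + z + 21/32z².

Boundary: |R(x)|=1, x<0.
x=-1.3: |R|=0.8091
R=1: x+21/32x²=0 ⇒ x=−32/21=-1.5238; min R=1−1/(4·21/32)=0.6190>−1
Confirm numerically:
  x=-1.475: |R|=0.95275 <1
  x=-1.295: |R|=0.80555 <1
  x=-0.711: |R|=0.62075 <1
  x=-2.093: |R|=1.78180 >1
  x=-1.765: |R|=1.27937 >1
So |R|<1 on (-1.5238, 0).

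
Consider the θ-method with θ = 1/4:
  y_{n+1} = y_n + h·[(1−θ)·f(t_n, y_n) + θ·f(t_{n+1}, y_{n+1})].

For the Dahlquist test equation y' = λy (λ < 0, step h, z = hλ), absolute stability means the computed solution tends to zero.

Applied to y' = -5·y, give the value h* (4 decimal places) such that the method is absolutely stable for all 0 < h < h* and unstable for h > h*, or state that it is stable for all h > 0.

With y'=λy (z=hλ):
  y_{n+1} = y_n + z·[3/4·y_n + 1/4·y_{n+1}] ⇒ (1 − 1/4z)y_{n+1} = (1 + 3/4z)y_n
  ⇒ R(z) = (1 + 3/4z)/(1 − 1/4z).

Boundary: |R(x)|=1, x<0.
x=-0.4: |R|=0.6364
R=−1: 1+3/4x = −1+1/4x ⇒ -1/2x=2 ⇒ x=2/(-1/2)=-4.0000
Confirm numerically:
  x=-3.957: |R|=0.98919 <1
  x=-3.560: |R|=0.88360 <1
  x=-3.485: |R|=0.86239 <1
  x=-2.570: |R|=0.56469 <1
  x=-4.561: |R|=1.13106 >1
  x=-4.155: |R|=1.03801 >1
Interval (-4.0000, 0).

(-4.0000,0); λ=-5 ⇒ h* = (4)/5 = 0.8000.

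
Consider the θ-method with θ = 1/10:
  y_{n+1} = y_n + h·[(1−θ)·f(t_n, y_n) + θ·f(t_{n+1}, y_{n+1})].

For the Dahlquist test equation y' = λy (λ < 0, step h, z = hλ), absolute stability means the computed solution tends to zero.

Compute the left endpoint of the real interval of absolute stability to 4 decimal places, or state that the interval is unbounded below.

z* = -2.5000.

Test eqn y'=λy, z=hλ:
  y_{n+1} = y_n + z·[9/10·y_n + 1/10·y_{n+1}] ⇒ (1 − 1/10z)y_{n+1} = (1 + 9/10z)y_n
  ⇒ R(z) = (1 + 9/10z)/(1 − 1/10z).

Find x<0 with |R(x)|<1.
x=-1.74: |R|=0.4821
R=−1: 1+9/10x = −1+1/10x ⇒ -4/5x=2 ⇒ x=2/(-4/5)=-2.5000
Confirm numerically:
  x=-2.460: |R|=0.97432 <1
  x=-2.072: |R|=0.71637 <1
  x=-1.809: |R|=0.53188 <1
  x=-1.277: |R|=0.13239 <1
  x=-2.996: |R|=1.30532 >1
  x=-2.707: |R|=1.13032 >1
So |R|<1 on (-2.5000, 0).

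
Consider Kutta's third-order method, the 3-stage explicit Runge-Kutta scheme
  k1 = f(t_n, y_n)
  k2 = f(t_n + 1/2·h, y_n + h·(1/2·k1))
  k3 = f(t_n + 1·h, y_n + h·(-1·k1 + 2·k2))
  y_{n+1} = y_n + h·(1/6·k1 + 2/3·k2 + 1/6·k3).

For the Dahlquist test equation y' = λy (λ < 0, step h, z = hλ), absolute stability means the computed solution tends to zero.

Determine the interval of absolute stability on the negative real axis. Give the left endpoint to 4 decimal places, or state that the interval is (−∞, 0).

Set f=λy, z=hλ:
  order 3, 3-stage ⇒ R(z)=1+z+z^2/2+z^3/6
  (e.g. R(-0.71)=0.48240, |R|=0.48240)

Boundary: |R(x)|=1, x<0.
x=-0.71: |R|=0.4824
|R(-1.93)|=0.2657 |R(-1.83)|=0.1770 |R(-1.6)|=0.0027
Bisect:
  x_lo=-2.8496 |R|=1.6461  x_hi=-0.1350 |R|=0.8737
  mid=-1.49230 |R|=0.06730 →hi
  mid=-2.17096 |R|=0.51974 →hi
  mid=-2.51030 |R|=0.99598 →hi
  mid=-2.67996 |R|=1.29687 →lo
  mid=-2.59513 |R|=1.14068 →lo
  mid=-2.55271 |R|=1.06693 →lo
  mid=-2.53150 |R|=1.03111 →lo
  mid=-2.52090 |R|=1.01346 →lo
  mid=-2.51560 |R|=1.00470 →lo
  mid=-2.51295 |R|=1.00033 →lo
  ...
  [-2.51278,-2.51262] ⇒ x*=-2.5127
Stable set (-2.5127, 0).

z∈(-2.5127,0).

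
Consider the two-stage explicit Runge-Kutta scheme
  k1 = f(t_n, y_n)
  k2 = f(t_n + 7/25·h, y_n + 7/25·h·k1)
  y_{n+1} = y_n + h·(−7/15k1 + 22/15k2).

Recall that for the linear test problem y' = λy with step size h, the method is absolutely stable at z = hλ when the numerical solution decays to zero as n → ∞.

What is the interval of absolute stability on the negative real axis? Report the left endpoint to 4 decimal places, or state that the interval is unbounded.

(-2.4351, 0).

Test eqn y'=λy, z=hλ:
  k1=λy_n ⇒ h·k1=z·y_n;  k2=λ(1+7/25z)y_n ⇒ h·k2=z(1+7/25z)y_n
  y_{n+1}/y_n = 1 − 7/15z + 22/15z(1+7/25z) = 1 + z + 154/375z²
  R(z) = 1 + z + 154/375z².

Find x<0 with |R(x)|<1.
x=-1.23: |R|=0.3913
R=1: x+154/375x²=0 ⇒ x=−375/154=-2.4351; min R=1−1/(4·154/375)=0.3912>−1
Confirm numerically:
  x=-2.124: |R|=0.72867 <1
  x=-1.722: |R|=0.49574 <1
  x=-0.989: |R|=0.41268 <1
  x=-2.954: |R|=1.62952 >1
  x=-2.922: |R|=1.58431 >1
  x=-2.733: |R|=1.33439 >1
Stable set (-2.4351, 0).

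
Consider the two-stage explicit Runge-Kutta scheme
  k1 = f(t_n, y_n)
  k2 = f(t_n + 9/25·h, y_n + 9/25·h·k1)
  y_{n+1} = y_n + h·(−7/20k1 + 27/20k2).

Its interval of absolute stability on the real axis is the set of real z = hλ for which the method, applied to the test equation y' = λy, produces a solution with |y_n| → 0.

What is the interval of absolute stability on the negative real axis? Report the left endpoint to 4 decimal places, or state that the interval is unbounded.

(-2.0576, 0).

Test eqn y'=λy, z=hλ:
  k1=λy_n ⇒ h·k1=z·y_n;  k2=λ(1+9/25z)y_n ⇒ h·k2=z(1+9/25z)y_n
  y_{n+1}/y_n = 1 − 7/20z + 27/20z(1+9/25z) = 1 + z + 243/500z²
  ⇒ R(z) = 1 + z + 243/500z².

Boundary: |R(x)|=1, x<0.
x=-1.41: |R|=0.5562
R=1: x+243/500x²=0 ⇒ x=−500/243=-2.0576; min R=1−1/(4·243/500)=0.4856>−1
Confirm numerically:
  x=-1.232: |R|=0.50566 <1
  x=-1.044: |R|=0.48571 <1
  x=-0.850: |R|=0.50114 <1
  x=-0.828: |R|=0.50519 <1
  x=-2.259: |R|=1.22110 >1
  x=-2.107: |R|=1.05057 >1
Interval (-2.0576, 0).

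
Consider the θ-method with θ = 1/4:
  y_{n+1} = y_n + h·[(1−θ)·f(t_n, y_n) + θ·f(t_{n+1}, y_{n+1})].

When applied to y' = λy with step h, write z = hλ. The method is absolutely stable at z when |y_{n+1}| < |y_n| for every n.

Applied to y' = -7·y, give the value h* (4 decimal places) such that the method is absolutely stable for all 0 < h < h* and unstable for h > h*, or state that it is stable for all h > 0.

Set f=λy, z=hλ:
  y_{n+1} = y_n + z·[3/4·y_n + 1/4·y_{n+1}] ⇒ (1 − 1/4z)y_{n+1} = (1 + 3/4z)y_n
  R(z) = (1 + 3/4z)/(1 − 1/4z).

Boundary: |R(x)|=1, x<0.
x=-0.92: |R|=0.2520
R=−1: 1+3/4x = −1+1/4x ⇒ -1/2x=2 ⇒ x=2/(-1/2)=-4.0000
Confirm numerically:
  x=-2.417: |R|=0.50662 <1
  x=-1.809: |R|=0.24565 <1
  x=-1.746: |R|=0.21545 <1
  x=-4.419: |R|=1.09954 >1
  x=-4.247: |R|=1.05990 >1
Interval (-4.0000, 0).

(-4.0000,0); λ=-7 ⇒ h* = (4)/7 = 0.5714.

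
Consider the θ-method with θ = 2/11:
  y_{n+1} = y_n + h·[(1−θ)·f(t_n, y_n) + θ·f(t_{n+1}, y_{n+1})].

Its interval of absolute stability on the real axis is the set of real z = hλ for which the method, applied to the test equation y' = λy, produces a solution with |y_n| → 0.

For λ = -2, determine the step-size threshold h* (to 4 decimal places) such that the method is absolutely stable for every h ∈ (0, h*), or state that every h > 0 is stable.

Set f=λy, z=hλ:
  y_{n+1} = y_n + z·[9/11·y_n + 2/11·y_{n+1}] ⇒ (1 − 2/11z)y_{n+1} = (1 + 9/11z)y_n
  R(z) = (1 + 9/11z)/(1 − 2/11z).

Solve |R(x)|<1 on ℝ⁻.
x=-0.59: |R|=0.4672
R=−1: 1+9/11x = −1+2/11x ⇒ -7/11x=2 ⇒ x=2/(-7/11)=-3.1429
Confirm numerically:
  x=-2.720: |R|=0.81995 <1
  x=-2.528: |R|=0.73194 <1
  x=-1.394: |R|=0.11213 <1
  x=-1.315: |R|=0.06126 <1
  x=-3.736: |R|=1.22477 >1
  x=-3.678: |R|=1.20407 >1
  x=-3.633: |R|=1.18784 >1
Stable set (-3.1429, 0).

(-3.1429,0); λ=-2 ⇒ h* = (22/7)/2 = 1.5714.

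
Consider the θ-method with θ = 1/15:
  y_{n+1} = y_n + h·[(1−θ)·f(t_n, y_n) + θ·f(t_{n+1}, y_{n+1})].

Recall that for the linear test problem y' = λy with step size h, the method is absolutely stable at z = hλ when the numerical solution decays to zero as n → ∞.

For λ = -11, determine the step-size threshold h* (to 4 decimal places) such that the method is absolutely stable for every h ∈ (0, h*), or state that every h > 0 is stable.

Set f=λy, z=hλ:
  y_{n+1} = y_n + z·[14/15·y_n + 1/15·y_{n+1}] ⇒ (1 − 1/15z)y_{n+1} = (1 + 14/15z)y_n
  R(z) = (1 + 14/15z)/(1 − 1/15z).

Find x<0 with |R(x)|<1.
x=-1.75: |R|=0.5672
R=−1: 1+14/15x = −1+1/15x ⇒ -13/15x=2 ⇒ x=2/(-13/15)=-2.3077
Confirm numerically:
  x=-2.032: |R|=0.78957 <1
  x=-1.574: |R|=0.42452 <1
  x=-1.112: |R|=0.03525 <1
  x=-2.714: |R|=1.29818 >1
  x=-2.555: |R|=1.18314 >1
  x=-2.433: |R|=1.09344 >1
So |R|<1 on (-2.3077, 0).

(-2.3077,0); λ=-11 ⇒ h* = (30/13)/11 = 0.2098.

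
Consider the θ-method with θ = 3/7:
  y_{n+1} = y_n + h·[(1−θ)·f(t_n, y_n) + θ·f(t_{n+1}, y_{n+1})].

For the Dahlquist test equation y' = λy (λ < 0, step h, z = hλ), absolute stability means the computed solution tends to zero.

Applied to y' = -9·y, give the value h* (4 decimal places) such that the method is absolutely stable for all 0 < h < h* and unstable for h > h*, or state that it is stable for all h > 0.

Test eqn y'=λy, z=hλ:
  y_{n+1} = y_n + z·[4/7·y_n + 3/7·y_{n+1}] ⇒ (1 − 3/7z)y_{n+1} = (1 + 4/7z)y_n
  so R(z) = (1 + 4/7z)/(1 − 3/7z).

Boundary: |R(x)|=1, x<0.
x=-1.14: |R|=0.2342
R=−1: 1+4/7x = −1+3/7x ⇒ -1/7x=2 ⇒ x=2/(-1/7)=-14.0000
Confirm numerically:
  x=-11.705: |R|=0.94551 <1
  x=-8.397: |R|=0.82595 <1
  x=-7.333: |R|=0.77010 <1
  x=-14.579: |R|=1.01141 >1
  x=-14.364: |R|=1.00727 >1
Stable set (-14.0000, 0).

(-14.0000,0); λ=-9 ⇒ h* = (14)/9 = 1.5556.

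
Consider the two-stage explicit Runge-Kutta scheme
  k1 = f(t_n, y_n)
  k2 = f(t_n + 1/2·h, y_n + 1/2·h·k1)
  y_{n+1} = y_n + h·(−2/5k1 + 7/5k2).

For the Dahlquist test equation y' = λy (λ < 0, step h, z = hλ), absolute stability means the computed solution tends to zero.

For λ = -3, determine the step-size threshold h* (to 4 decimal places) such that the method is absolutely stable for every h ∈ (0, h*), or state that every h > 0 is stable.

Set f=λy, z=hλ:
  k1=λy_n ⇒ h·k1=z·y_n;  k2=λ(1+1/2z)y_n ⇒ h·k2=z(1+1/2z)y_n
  y_{n+1}/y_n = 1 − 2/5z + 7/5z(1+1/2z) = 1 + z + 7/10z²
  so R(z) = 1 + z + 7/10z².

Boundary: |R(x)|=1, x<0.
x=-1.79: |R|=1.4529
R=1: x+7/10x²=0 ⇒ x=−10/7=-1.4286; min R=1−1/(4·7/10)=0.6429>−1
Confirm numerically:
  x=-1.386: |R|=0.95870 <1
  x=-1.156: |R|=0.77944 <1
  x=-0.982: |R|=0.69303 <1
  x=-0.784: |R|=0.64626 <1
  x=-1.910: |R|=1.64367 >1
  x=-1.824: |R|=1.50488 >1
  x=-1.470: |R|=1.04263 >1
So |R|<1 on (-1.4286, 0).

(-1.4286,0); λ=-3 ⇒ h* = (10/7)/3 = 0.4762.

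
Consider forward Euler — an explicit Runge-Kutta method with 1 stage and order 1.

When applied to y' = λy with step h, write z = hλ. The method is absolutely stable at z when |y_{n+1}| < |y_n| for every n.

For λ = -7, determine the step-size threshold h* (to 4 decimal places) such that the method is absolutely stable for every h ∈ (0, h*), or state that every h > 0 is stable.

Test eqn y'=λy, z=hλ:
  order 1, 1-stage ⇒ R(z)=1+z
  (e.g. R(-1.53)=-0.53000, |R|=0.53000)

Solve |R(x)|<1 on ℝ⁻.
x=-1.53: |R|=0.5300
|R(-2.29)|=1.2900 |R(-2.26)|=1.2600 |R(-0.59)|=0.4100
Bisect:
  x_lo=-2.3307 |R|=1.3307  x_hi=-0.3391 |R|=0.6609
  mid=-1.33490 |R|=0.33490 →hi
  mid=-1.83280 |R|=0.83280 →hi
  mid=-2.08176 |R|=1.08176 →lo
  mid=-1.95728 |R|=0.95728 →hi
  mid=-2.01952 |R|=1.01952 →lo
  mid=-1.98840 |R|=0.98840 →hi
  mid=-2.00396 |R|=1.00396 →lo
  ...
  [-2.00007,-1.99995] ⇒ x*=-2.0000
Stable set (-2.0000, 0).

(-2.0000,0); λ=-7 ⇒ h* = 0.2857.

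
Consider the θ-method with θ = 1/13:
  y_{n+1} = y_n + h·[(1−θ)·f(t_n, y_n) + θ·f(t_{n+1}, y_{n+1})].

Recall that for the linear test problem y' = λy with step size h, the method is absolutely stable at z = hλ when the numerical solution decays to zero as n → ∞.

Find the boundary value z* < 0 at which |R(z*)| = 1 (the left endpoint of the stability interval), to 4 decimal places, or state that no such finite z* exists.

On y'=λy, z=hλ:
  y_{n+1} = y_n + z·[12/13·y_n + 1/13·y_{n+1}] ⇒ (1 − 1/13z)y_{n+1} = (1 + 12/13z)y_n
  R(z) = (1 + 12/13z)/(1 − 1/13z).

Solve |R(x)|<1 on ℝ⁻.
x=-0.77: |R|=0.2731
R=−1: 1+12/13x = −1+1/13x ⇒ -11/13x=2 ⇒ x=2/(-11/13)=-2.3636
Confirm numerically:
  x=-1.949: |R|=0.69490 <1
  x=-1.846: |R|=0.61646 <1
  x=-1.495: |R|=0.34081 <1
  x=-2.662: |R|=1.20955 >1
  x=-2.564: |R|=1.14161 >1
Stable set (-2.3636, 0).

z* = -2.3636.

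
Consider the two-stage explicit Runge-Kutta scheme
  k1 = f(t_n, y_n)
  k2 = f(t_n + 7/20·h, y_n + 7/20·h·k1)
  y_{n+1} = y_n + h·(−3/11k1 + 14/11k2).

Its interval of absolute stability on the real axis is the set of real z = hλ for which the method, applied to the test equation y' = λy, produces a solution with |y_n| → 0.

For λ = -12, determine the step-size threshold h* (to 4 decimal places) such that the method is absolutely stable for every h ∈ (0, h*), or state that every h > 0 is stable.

With y'=λy (z=hλ):
  k1=λy_n ⇒ h·k1=z·y_n;  k2=λ(1+7/20z)y_n ⇒ h·k2=z(1+7/20z)y_n
  y_{n+1}/y_n = 1 − 3/11z + 14/11z(1+7/20z) = 1 + z + 49/110z²
  ⇒ R(z) = 1 + z + 49/110z².

Solve |R(x)|<1 on ℝ⁻.
x=-0.6: |R|=0.5604
R=1: x+49/110x²=0 ⇒ x=−110/49=-2.2449; min R=1−1/(4·49/110)=0.4388>−1
Confirm numerically:
  x=-2.094: |R|=0.85925 <1
  x=-1.499: |R|=0.50194 <1
  x=-1.015: |R|=0.44392 <1
  x=-2.678: |R|=1.51666 >1
  x=-2.569: |R|=1.37089 >1
Stable set (-2.2449, 0).

(-2.2449,0); λ=-12 ⇒ h* = (110/49)/12 = 0.1871.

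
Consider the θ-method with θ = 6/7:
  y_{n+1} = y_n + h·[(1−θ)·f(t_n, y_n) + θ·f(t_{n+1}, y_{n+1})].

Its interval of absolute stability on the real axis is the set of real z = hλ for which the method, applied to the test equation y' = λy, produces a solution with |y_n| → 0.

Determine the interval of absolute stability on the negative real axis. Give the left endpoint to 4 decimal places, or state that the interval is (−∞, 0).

On y'=λy, z=hλ:
  y_{n+1} = y_n + z·[1/7·y_n + 6/7·y_{n+1}] ⇒ (1 − 6/7z)y_{n+1} = (1 + 1/7z)y_n
  Hence R(z) = (1 + 1/7z)/(1 − 6/7z).

Find x<0 with |R(x)|<1.
x=-0.77: |R|=0.5361
x=-2: |R|=0.2632
x=-10: |R|=0.0448
x=-100: |R|=0.1532
θ=6/7≥1/2 ⇒ |1+1/7x|<|1−6/7x| ∀x<0 ⇒ unbounded interval.

unbounded; (−∞, 0).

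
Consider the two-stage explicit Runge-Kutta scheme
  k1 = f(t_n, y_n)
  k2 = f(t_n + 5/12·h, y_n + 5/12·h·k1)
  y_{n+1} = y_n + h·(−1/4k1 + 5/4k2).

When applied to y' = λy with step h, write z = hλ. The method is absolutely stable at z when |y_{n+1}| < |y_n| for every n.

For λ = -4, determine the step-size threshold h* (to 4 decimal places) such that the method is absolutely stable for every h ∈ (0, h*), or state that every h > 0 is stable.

With y'=λy (z=hλ):
  k1=λy_n ⇒ h·k1=z·y_n;  k2=λ(1+5/12z)y_n ⇒ h·k2=z(1+5/12z)y_n
  y_{n+1}/y_n = 1 − 1/4z + 5/4z(1+5/12z) = 1 + z + 25/48z²
  ⇒ R(z) = 1 + z + 25/48z².

Find x<0 with |R(x)|<1.
x=-1.61: |R|=0.7401
R=1: x+25/48x²=0 ⇒ x=−48/25=-1.9200; min R=1−1/(4·25/48)=0.5200>−1
Confirm numerically:
  x=-1.797: |R|=0.88488 <1
  x=-1.770: |R|=0.86172 <1
  x=-1.581: |R|=0.72085 <1
  x=-1.164: |R|=0.54167 <1
  x=-2.368: |R|=1.55253 >1
  x=-2.153: |R|=1.26128 >1
So |R|<1 on (-1.9200, 0).

(-1.9200,0); λ=-4 ⇒ h* = (48/25)/4 = 0.4800.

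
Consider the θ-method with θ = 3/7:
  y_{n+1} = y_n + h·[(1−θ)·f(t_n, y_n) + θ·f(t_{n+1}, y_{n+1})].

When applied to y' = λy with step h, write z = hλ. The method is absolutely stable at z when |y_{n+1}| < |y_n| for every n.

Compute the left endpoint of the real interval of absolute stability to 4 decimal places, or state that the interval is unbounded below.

Set f=λy, z=hλ:
  y_{n+1} = y_n + z·[4/7·y_n + 3/7·y_{n+1}] ⇒ (1 − 3/7z)y_{n+1} = (1 + 4/7z)y_n
  R(z) = (1 + 4/7z)/(1 − 3/7z).

Solve |R(x)|<1 on ℝ⁻.
x=-0.98: |R|=0.3099
R=−1: 1+4/7x = −1+3/7x ⇒ -1/7x=2 ⇒ x=2/(-1/7)=-14.0000
Confirm numerically:
  x=-13.826: |R|=0.99641 <1
  x=-12.971: |R|=0.97759 <1
  x=-10.996: |R|=0.92488 <1
  x=-7.826: |R|=0.79743 <1
  x=-14.396: |R|=1.00789 >1
  x=-14.255: |R|=1.00512 >1
Stable set (-14.0000, 0).

z* = -14.0000.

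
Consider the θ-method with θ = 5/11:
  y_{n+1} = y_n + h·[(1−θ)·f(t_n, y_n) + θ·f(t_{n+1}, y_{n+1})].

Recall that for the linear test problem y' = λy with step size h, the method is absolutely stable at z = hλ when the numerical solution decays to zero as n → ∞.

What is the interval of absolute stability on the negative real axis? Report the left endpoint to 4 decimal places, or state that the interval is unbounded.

Set f=λy, z=hλ:
  y_{n+1} = y_n + z·[6/11·y_n + 5/11·y_{n+1}] ⇒ (1 − 5/11z)y_{n+1} = (1 + 6/11z)y_n
  so R(z) = (1 + 6/11z)/(1 − 5/11z).

Solve |R(x)|<1 on ℝ⁻.
x=-0.68: |R|=0.4806
R=−1: 1+6/11x = −1+5/11x ⇒ -1/11x=2 ⇒ x=2/(-1/11)=-22.0000
Confirm numerically:
  x=-15.875: |R|=0.93223 <1
  x=-14.855: |R|=0.91621 <1
  x=-9.184: |R|=0.77484 <1
  x=-22.445: |R|=1.00361 >1
  x=-22.444: |R|=1.00360 >1
Stable set (-22.0000, 0).

z∈(-22.0000,0).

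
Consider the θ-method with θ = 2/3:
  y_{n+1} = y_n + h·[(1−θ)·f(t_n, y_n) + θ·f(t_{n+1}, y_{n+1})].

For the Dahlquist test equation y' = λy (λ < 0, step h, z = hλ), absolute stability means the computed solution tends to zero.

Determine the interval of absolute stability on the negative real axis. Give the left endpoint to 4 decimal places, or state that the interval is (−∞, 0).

Test eqn y'=λy, z=hλ:
  y_{n+1} = y_n + z·[1/3·y_n + 2/3·y_{n+1}] ⇒ (1 − 2/3z)y_{n+1} = (1 + 1/3z)y_n
  ⇒ R(z) = (1 + 1/3z)/(1 − 2/3z).

Need |R(x)|<1, x<0.
x=-0.65: |R|=0.5465
x=-2: |R|=0.1429
x=-10: |R|=0.3043
x=-100: |R|=0.4778
θ=2/3≥1/2 ⇒ |1+1/3x|<|1−2/3x| ∀x<0 ⇒ interval (−∞,0).

(−∞, 0) — no finite endpoint.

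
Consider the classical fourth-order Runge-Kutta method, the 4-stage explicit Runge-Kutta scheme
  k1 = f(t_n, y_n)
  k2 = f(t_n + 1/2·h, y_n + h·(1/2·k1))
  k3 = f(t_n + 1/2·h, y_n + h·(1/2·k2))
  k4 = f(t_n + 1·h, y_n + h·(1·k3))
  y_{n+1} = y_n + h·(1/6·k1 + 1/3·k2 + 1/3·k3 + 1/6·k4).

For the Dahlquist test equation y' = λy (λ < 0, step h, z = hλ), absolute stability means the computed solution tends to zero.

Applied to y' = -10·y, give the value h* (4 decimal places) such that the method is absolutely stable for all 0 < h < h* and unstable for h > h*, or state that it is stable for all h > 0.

Test eqn y'=λy, z=hλ:
  order 4, 4-stage ⇒ R(z)=1+z+z^2/2+z^3/6+z^4/24
  (e.g. R(-0.6)=0.54940, |R|=0.54940)

Solve |R(x)|<1 on ℝ⁻.
x=-0.6: |R|=0.5494
|R(-3.06)|=1.4996 |R(-2.58)|=0.7321 |R(-0.63)|=0.5333
Bisect:
  x_lo=-3.2872 |R|=2.0607  x_hi=-0.3801 |R|=0.6839
  mid=-1.83364 |R|=0.29098 →hi
  mid=-2.56042 |R|=0.71062 →hi
  mid=-2.92382 |R|=1.22974 →lo
  mid=-2.74212 |R|=0.93684 →hi
  mid=-2.83297 |R|=1.07429 →lo
  mid=-2.78754 |R|=1.00340 →lo
  mid=-2.76483 |R|=0.96959 →hi
  mid=-2.77619 |R|=0.98636 →hi
  mid=-2.78187 |R|=0.99485 →hi
  mid=-2.78471 |R|=0.99911 →hi
  ...
  [-2.78542,-2.78524] ⇒ x*=-2.7853
Interval (-2.7853, 0).

(-2.7853,0); λ=-10 ⇒ h* = 0.2785.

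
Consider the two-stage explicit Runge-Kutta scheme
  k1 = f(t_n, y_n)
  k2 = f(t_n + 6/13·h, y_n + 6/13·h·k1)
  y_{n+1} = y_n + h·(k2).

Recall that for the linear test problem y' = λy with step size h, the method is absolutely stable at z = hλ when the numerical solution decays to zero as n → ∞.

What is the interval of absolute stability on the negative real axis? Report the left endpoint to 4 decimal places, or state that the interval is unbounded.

Test eqn y'=λy, z=hλ:
  k1=λy_n ⇒ h·k1=z·y_n;  k2=λ(1+6/13z)y_n ⇒ h·k2=z(1+6/13z)y_n
  y_{n+1}/y_n = 1 + z(1+6/13z) = 1 + z + 6/13z²
  so R(z) = 1 + z + 6/13z².

Solve |R(x)|<1 on ℝ⁻.
x=-0.39: |R|=0.6802
R=1: x+6/13x²=0 ⇒ x=−13/6=-2.1667; min R=1−1/(4·6/13)=0.4583>−1
Confirm numerically:
  x=-1.965: |R|=0.81710 <1
  x=-1.733: |R|=0.65313 <1
  x=-1.400: |R|=0.50462 <1
  x=-1.220: |R|=0.46695 <1
  x=-2.689: |R|=1.64826 >1
  x=-2.358: |R|=1.20823 >1
  x=-2.317: |R|=1.16076 >1
Stable set (-2.1667, 0).

z∈(-2.1667,0).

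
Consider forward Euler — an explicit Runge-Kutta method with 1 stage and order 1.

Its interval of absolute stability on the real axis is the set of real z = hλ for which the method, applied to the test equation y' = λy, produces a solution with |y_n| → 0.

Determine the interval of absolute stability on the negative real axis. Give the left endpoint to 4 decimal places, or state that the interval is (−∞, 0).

z∈(-2.0000,0).

Test eqn y'=λy, z=hλ:
  order 1, 1-stage ⇒ R(z)=1+z
  (e.g. R(-0.45)=0.55000, |R|=0.55000)

Solve |R(x)|<1 on ℝ⁻.
x=-0.45: |R|=0.5500
|R(-1.57)|=0.5700 |R(-1.02)|=0.0200 |R(-0.56)|=0.4400
Bisect:
  x_lo=-2.5126 |R|=1.5126  x_hi=-0.1058 |R|=0.8942
  mid=-1.30922 |R|=0.30922 →hi
  mid=-1.91092 |R|=0.91092 →hi
  mid=-2.21177 |R|=1.21177 →lo
  mid=-2.06134 |R|=1.06134 →lo
  mid=-1.98613 |R|=0.98613 →hi
  mid=-2.02374 |R|=1.02374 →lo
  mid=-2.00494 |R|=1.00494 →lo
  ...
  [-2.00009,-1.99994] ⇒ x*=-2.0000
So |R|<1 on (-2.0000, 0).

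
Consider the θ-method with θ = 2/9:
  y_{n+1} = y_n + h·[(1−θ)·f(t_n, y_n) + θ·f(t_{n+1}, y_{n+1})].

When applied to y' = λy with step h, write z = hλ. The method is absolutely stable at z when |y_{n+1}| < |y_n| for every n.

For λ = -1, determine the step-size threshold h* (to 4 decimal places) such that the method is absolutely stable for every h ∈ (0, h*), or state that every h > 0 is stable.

(-3.6000,0); λ=-1 ⇒ h* = (18/5)/1 = 3.6000.

With y'=λy (z=hλ):
  y_{n+1} = y_n + z·[7/9·y_n + 2/9·y_{n+1}] ⇒ (1 − 2/9z)y_{n+1} = (1 + 7/9z)y_n
  so R(z) = (1 + 7/9z)/(1 − 2/9z).

Need |R(x)|<1, x<0.
x=-1.21: |R|=0.0464
R=−1: 1+7/9x = −1+2/9x ⇒ -5/9x=2 ⇒ x=2/(-5/9)=-3.6000
Confirm numerically:
  x=-3.554: |R|=0.98572 <1
  x=-3.191: |R|=0.86705 <1
  x=-2.917: |R|=0.76979 <1
  x=-2.127: |R|=0.44432 <1
  x=-4.074: |R|=1.13821 >1
  x=-3.844: |R|=1.07311 >1
  x=-3.738: |R|=1.04188 >1
So |R|<1 on (-3.6000, 0).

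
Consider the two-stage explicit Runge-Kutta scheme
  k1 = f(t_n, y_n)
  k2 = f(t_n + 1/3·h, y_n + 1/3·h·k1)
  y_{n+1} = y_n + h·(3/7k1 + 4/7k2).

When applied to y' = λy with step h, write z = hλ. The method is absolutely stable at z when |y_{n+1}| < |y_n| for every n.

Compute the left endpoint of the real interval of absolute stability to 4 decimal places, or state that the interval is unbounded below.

z* = -5.2500.

Test eqn y'=λy, z=hλ:
  k1=λy_n ⇒ h·k1=z·y_n;  k2=λ(1+1/3z)y_n ⇒ h·k2=z(1+1/3z)y_n
  y_{n+1}/y_n = 1 + 3/7z + 4/7z(1+1/3z) = 1 + z + 4/21z²
  R(z) = 1 + z + 4/21z².

Solve |R(x)|<1 on ℝ⁻.
x=-0.48: |R|=0.5639
R=1: x+4/21x²=0 ⇒ x=−21/4=-5.2500; min R=1−1/(4·4/21)=-0.3125>−1
Confirm numerically:
  x=-4.553: |R|=0.39554 <1
  x=-4.159: |R|=0.13572 <1
  x=-2.714: |R|=0.31099 <1
  x=-5.544: |R|=1.31046 >1
  x=-5.334: |R|=1.08534 >1
Stable set (-5.2500, 0).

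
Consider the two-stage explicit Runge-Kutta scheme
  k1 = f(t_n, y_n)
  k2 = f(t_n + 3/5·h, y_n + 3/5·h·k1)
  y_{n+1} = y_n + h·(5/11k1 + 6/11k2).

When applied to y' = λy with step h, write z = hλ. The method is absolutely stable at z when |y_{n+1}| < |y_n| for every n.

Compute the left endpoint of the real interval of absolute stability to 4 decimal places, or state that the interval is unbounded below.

Set f=λy, z=hλ:
  k1=λy_n ⇒ h·k1=z·y_n;  k2=λ(1+3/5z)y_n ⇒ h·k2=z(1+3/5z)y_n
  y_{n+1}/y_n = 1 + 5/11z + 6/11z(1+3/5z) = 1 + z + 18/55z²
  so R(z) = 1 + z + 18/55z².

Solve |R(x)|<1 on ℝ⁻.
x=-0.88: |R|=0.3734
R=1: x+18/55x²=0 ⇒ x=−55/18=-3.0556; min R=1−1/(4·18/55)=0.2361>−1
Confirm numerically:
  x=-2.466: |R|=0.52420 <1
  x=-1.941: |R|=0.29199 <1
  x=-1.568: |R|=0.23664 <1
  x=-3.197: |R|=1.14799 >1
  x=-3.174: |R|=1.12304 >1
Stable set (-3.0556, 0).

left endpoint -3.0556.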